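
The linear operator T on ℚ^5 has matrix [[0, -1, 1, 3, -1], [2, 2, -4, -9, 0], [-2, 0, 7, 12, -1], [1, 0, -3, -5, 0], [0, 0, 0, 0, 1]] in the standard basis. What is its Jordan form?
J = [[1, 1, 0, 0, 0], [0, 1, 1, 0, 0], [0, 0, 1, 0, 0], [0, 0, 0, 1, 1], [0, 0, 0, 0, 1]]

The characteristic polynomial is det(xI - A) = (x - 1)^5, so the eigenvalues are 1 (algebraic multiplicity 5).

For λ = 1: rank(A - I) = 3, rank((A - I)^2) = 1, rank((A - I)^3) = 0. The eigenspace has dimension 5 - 3 = 2, so there are 2 Jordan blocks; the rank sequence gives block sizes [3, 2].

Assembling the blocks gives the Jordan form J above.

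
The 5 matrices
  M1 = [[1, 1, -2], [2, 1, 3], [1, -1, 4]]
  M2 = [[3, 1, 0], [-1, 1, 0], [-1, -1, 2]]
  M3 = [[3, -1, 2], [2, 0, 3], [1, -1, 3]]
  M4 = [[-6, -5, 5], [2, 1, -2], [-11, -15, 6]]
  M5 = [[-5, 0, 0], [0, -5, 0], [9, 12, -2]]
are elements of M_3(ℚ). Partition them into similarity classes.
Characteristic polynomials: χ_{M1} = (x - 2)^3, χ_{M2} = (x - 2)^3, χ_{M3} = (x - 2)^3, χ_{M4} = (x - 1)^2(x + 1), χ_{M5} = (x + 2)(x + 5)^2.

{M1, M3}: invariant factors (x - 2)^3.

{M2}: invariant factors x - 2, (x - 2)^2.

{M4}: invariant factors (x - 1)^2(x + 1).

{M5}: invariant factors x + 5, (x + 2)(x + 5).

Matrices are similar if and only if their invariant-factor lists agree; the partition into similarity classes is {M1, M3}, {M2}, {M4}, {M5}.

4 classes: {M1, M3}, {M2}, {M4}, {M5}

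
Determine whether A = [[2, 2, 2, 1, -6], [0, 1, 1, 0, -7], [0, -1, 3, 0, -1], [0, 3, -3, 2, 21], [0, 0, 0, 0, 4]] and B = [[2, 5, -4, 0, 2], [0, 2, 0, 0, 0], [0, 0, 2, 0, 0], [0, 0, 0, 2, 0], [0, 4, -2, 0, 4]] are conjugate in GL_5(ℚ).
No.

Both have characteristic polynomial (x - 4)(x - 2)^4, but the minimal polynomial of A is (x - 4)(x - 2)^3 while the minimal polynomial of B is (x - 4)(x - 2)^2. The minimal polynomial is a similarity invariant, so A and B are not similar.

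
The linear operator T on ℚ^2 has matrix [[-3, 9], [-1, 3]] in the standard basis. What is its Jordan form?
J = [[0, 1], [0, 0]]

The characteristic polynomial is det(xI - A) = x^2, so the eigenvalues are 0 (algebraic multiplicity 2).

For λ = 0: rank(A) = 1, rank(A^2) = 0. The eigenspace has dimension 2 - 1 = 1, so there is 1 Jordan block; the rank sequence gives block sizes [2].

Assembling the blocks gives the Jordan form J above.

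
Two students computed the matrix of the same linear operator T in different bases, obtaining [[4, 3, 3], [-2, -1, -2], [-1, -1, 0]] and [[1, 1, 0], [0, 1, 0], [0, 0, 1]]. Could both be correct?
Two matrices over a field are similar if and only if they have the same invariant factors.

Both A and B have characteristic polynomial (x - 1)^3 and minimal polynomial (x - 1)^2. Computing further, both have invariant factors x - 1, (x - 1)^2. Hence A and B are similar.

Yes.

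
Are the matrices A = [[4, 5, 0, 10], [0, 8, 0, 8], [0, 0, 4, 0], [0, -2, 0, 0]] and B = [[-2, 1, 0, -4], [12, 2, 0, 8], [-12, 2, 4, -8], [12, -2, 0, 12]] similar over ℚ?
Yes.

Two matrices over a field are similar if and only if they have the same invariant factors.

Both A and B have characteristic polynomial (x - 4)^4 and minimal polynomial (x - 4)^2. Computing further, both have invariant factors x - 4, x - 4, (x - 4)^2. Hence A and B are similar.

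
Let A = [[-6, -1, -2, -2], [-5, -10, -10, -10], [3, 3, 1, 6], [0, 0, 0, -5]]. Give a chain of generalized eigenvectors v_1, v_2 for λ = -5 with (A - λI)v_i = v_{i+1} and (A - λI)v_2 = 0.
v_1 = [[0, 3, -2, 0]]^T, v_2 = [[1, 5, -3, 0]]^T

We seek v_1 ∈ ker((A + 5I)^2) \ ker(A + 5I), then set v_{i+1} = (A + 5I) v_i.

One such chain is v_1 = [[0, 3, -2, 0]]^T, v_2 = [[1, 5, -3, 0]]^T. Check: (A + 5I) v_2 = [[0, 0, 0, 0]]^T = 0.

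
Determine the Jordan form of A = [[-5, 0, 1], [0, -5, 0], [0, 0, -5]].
J = [[-5, 1, 0], [0, -5, 0], [0, 0, -5]]

The characteristic polynomial is det(xI - A) = (x + 5)^3, so the eigenvalues are -5 (algebraic multiplicity 3).

For λ = -5: rank(A + 5I) = 1, rank((A + 5I)^2) = 0. The eigenspace has dimension 3 - 1 = 2, so there are 2 Jordan blocks; the rank sequence gives block sizes [2, 1].

Assembling the blocks gives the Jordan form J above.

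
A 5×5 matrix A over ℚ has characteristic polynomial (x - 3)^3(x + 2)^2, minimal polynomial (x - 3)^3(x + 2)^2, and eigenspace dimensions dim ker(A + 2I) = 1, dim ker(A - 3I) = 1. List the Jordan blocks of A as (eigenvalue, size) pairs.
Jordan blocks: (-2, 2), (3, 3)

λ = -2: algebraic multiplicity 2 (exponent in χ_A), largest block size 2 (exponent in m_A), 1 block (geometric multiplicity). This forces block sizes [2].
λ = 3: algebraic multiplicity 3 (exponent in χ_A), largest block size 3 (exponent in m_A), 1 block (geometric multiplicity). This forces block sizes [3].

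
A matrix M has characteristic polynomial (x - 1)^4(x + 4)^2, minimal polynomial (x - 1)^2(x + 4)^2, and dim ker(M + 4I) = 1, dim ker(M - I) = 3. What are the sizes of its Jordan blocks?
λ = -4: algebraic multiplicity 2 (exponent in χ_M), largest block size 2 (exponent in m_M), 1 block (geometric multiplicity). This forces block sizes [2].
λ = 1: algebraic multiplicity 4 (exponent in χ_M), largest block size 2 (exponent in m_M), 3 blocks (geometric multiplicity). These force block sizes [2, 1, 1].

Jordan blocks: (-4, 2), (1, 2), (1, 1), (1, 1)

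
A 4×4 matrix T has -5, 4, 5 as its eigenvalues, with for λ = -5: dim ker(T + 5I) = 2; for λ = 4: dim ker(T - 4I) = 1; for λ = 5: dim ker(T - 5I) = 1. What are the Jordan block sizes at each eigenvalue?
Jordan blocks: (-5, 1), (-5, 1), (4, 1), (5, 1)

λ = -5: successive nullity increments [2] count blocks of size ≥ k; block sizes are [1, 1].
λ = 4: successive nullity increments [1] count blocks of size ≥ k; block sizes are [1].
λ = 5: successive nullity increments [1] count blocks of size ≥ k; block sizes are [1].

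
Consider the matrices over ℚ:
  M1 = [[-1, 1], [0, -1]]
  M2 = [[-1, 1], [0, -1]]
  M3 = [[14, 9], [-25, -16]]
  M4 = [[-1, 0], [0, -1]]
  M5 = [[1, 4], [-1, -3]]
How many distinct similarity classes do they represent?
Characteristic polynomials: χ_{M1} = (x + 1)^2, χ_{M2} = (x + 1)^2, χ_{M3} = (x + 1)^2, χ_{M4} = (x + 1)^2, χ_{M5} = (x + 1)^2.

{M1, M2, M3, M5}: invariant factors (x + 1)^2.

{M4}: invariant factors x + 1, x + 1.

Matrices are similar if and only if their invariant-factor lists agree; the partition into similarity classes is {M1, M2, M3, M5}, {M4}.

2 classes: {M1, M2, M3, M5}, {M4}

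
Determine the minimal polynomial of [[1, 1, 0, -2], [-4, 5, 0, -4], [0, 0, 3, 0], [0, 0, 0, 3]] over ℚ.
m_A(x) = (x - 3)^2

The characteristic polynomial factors as (x - 3)^4. The minimal polynomial is ∏(x - λ)^{k_λ} where k_λ is the size of the largest Jordan block at λ.

For λ = 3: rank(A - 3I) = 1, and the largest Jordan block has size 2 (the smallest k with rank((A - 3I)^k) = rank((A - 3I)^(k+1))).

So m_A(x) = (x - 3)^2.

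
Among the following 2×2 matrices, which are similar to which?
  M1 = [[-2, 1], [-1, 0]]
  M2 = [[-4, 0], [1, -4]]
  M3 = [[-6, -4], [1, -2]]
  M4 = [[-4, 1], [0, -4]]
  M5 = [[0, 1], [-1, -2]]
Characteristic polynomials: χ_{M1} = (x + 1)^2, χ_{M2} = (x + 4)^2, χ_{M3} = (x + 4)^2, χ_{M4} = (x + 4)^2, χ_{M5} = (x + 1)^2.

{M1, M5}: invariant factors (x + 1)^2.

{M2, M3, M4}: invariant factors (x + 4)^2.

Matrices are similar if and only if their invariant-factor lists agree; the partition into similarity classes is {M1, M5}, {M2, M3, M4}.

2 classes: {M1, M5}, {M2, M3, M4}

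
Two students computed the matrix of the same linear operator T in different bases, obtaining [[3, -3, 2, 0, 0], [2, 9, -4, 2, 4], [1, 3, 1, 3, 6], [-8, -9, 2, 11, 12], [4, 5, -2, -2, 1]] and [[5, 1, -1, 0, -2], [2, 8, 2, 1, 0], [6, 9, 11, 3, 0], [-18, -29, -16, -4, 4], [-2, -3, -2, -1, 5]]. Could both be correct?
Yes.

Two matrices over a field are similar if and only if they have the same invariant factors.

Both A and B have characteristic polynomial (x - 5)^5 and minimal polynomial (x - 5)^2. Computing further, both have invariant factors x - 5, (x - 5)^2, (x - 5)^2. Hence A and B are similar.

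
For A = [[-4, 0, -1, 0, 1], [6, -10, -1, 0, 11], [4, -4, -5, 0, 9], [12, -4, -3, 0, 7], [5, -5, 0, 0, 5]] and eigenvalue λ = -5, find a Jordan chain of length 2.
We seek v_1 ∈ ker((A + 5I)^2) \ ker(A + 5I), then set v_{i+1} = (A + 5I) v_i.

One such chain is v_1 = [[0, 2, 0, 0, 1]]^T, v_2 = [[1, 1, 1, -1, 0]]^T. Check: (A + 5I) v_2 = [[0, 0, 0, 0, 0]]^T = 0.

v_1 = [[0, 2, 0, 0, 1]]^T, v_2 = [[1, 1, 1, -1, 0]]^T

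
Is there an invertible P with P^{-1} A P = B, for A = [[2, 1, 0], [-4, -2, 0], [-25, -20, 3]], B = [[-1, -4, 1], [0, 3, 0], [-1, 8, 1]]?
Yes.

Two matrices over a field are similar if and only if they have the same invariant factors.

Both A and B have characteristic polynomial x^2(x - 3) and minimal polynomial x^2(x - 3). Computing further, both have invariant factors x^2(x - 3). Hence A and B are similar.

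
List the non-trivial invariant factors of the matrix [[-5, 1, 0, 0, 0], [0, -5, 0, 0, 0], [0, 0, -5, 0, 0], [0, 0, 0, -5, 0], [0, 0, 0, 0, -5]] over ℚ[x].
x + 5, x + 5, x + 5, (x + 5)^2

The Jordan structure of A has elementary divisors (x + 5)^2, (x + 5), (x + 5), (x + 5). Arranging the block sizes at each eigenvalue in decreasing order and taking row products gives the invariant factors.

Invariant factors (smallest first, each dividing the next): x + 5, x + 5, x + 5, (x + 5)^2.

Check: the last factor (x + 5)^2 is the minimal polynomial, and the product (x + 5)^5 is the characteristic polynomial.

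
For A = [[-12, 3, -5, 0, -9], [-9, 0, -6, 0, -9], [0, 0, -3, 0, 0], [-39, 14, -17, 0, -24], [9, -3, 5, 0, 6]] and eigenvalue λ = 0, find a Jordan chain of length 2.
v_1 = [[-1, -1, 0, -4, 1]]^T, v_2 = [[0, 0, 0, 1, 0]]^T

We seek v_1 ∈ ker(A^2) \ ker(A), then set v_{i+1} = A v_i.

One such chain is v_1 = [[-1, -1, 0, -4, 1]]^T, v_2 = [[0, 0, 0, 1, 0]]^T. Check: A v_2 = [[0, 0, 0, 0, 0]]^T = 0.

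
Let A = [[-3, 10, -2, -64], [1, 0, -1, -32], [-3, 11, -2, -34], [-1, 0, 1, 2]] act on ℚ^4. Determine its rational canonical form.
The invariant factors of A (the non-unit diagonal entries of the Smith normal form of xI - A over ℚ[x]) are x + 5, (x - 6)(x - 1)(x + 5), each dividing the next. The characteristic polynomial is their product, (x - 6)(x - 1)(x + 5)^2.

The rational canonical form is the block-diagonal matrix of companion matrices C(f_i):
R = [[-5, 0, 0, 0], [0, 0, 0, -30], [0, 1, 0, 29], [0, 0, 1, 2]].

R = [[-5, 0, 0, 0], [0, 0, 0, -30], [0, 1, 0, 29], [0, 0, 1, 2]]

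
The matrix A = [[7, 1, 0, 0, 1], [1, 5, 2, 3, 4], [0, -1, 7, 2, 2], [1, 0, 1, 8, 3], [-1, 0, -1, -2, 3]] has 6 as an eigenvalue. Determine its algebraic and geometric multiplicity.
algebraic multiplicity 5, geometric multiplicity 2

The characteristic polynomial is (x - 6)^5, so the factor x - 6 appears with exponent 5: the algebraic multiplicity is 5.

rank(A - 6I) = 3, so the eigenspace has dimension 5 - 3 = 2: the geometric multiplicity is 2.

Since 2 < 5, A is not diagonalizable.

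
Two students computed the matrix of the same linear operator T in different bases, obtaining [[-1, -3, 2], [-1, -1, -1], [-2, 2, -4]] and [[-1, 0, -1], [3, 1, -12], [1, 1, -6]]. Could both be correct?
Yes.

Two matrices over a field are similar if and only if they have the same invariant factors.

Both A and B have characteristic polynomial (x + 2)^3 and minimal polynomial (x + 2)^3. Computing further, both have invariant factors (x + 2)^3. Hence A and B are similar.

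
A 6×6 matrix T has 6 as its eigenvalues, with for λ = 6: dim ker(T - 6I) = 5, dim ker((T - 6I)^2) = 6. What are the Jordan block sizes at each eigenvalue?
λ = 6: successive nullity increments [5, 1] count blocks of size ≥ k; block sizes are [2, 1, 1, 1, 1].

Jordan blocks: (6, 2), (6, 1), (6, 1), (6, 1), (6, 1)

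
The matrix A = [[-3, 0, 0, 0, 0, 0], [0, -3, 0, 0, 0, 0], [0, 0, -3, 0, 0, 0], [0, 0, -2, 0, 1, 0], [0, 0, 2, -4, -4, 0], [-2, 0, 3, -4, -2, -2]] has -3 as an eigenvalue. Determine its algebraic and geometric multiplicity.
The characteristic polynomial is (x + 2)^3(x + 3)^3, so the factor x + 3 appears with exponent 3: the algebraic multiplicity is 3.

rank(A + 3I) = 3, so the eigenspace has dimension 6 - 3 = 3: the geometric multiplicity is 3.

algebraic multiplicity 3, geometric multiplicity 3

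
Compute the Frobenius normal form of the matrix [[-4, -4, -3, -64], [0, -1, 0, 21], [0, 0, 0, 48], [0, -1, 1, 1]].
The invariant factors of A (the non-unit diagonal entries of the Smith normal form of xI - A over ℚ[x]) are x + 4, (x - 6)(x + 2)(x + 4), each dividing the next. The characteristic polynomial is their product, (x - 6)(x + 2)(x + 4)^2.

The rational canonical form is the block-diagonal matrix of companion matrices C(f_i):
R = [[-4, 0, 0, 0], [0, 0, 0, 48], [0, 1, 0, 28], [0, 0, 1, 0]].

R = [[-4, 0, 0, 0], [0, 0, 0, 48], [0, 1, 0, 28], [0, 0, 1, 0]]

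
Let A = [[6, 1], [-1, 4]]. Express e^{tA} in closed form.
e^{tA} = [[(t + 1)*e^{5*t}, t*e^{5*t}], [-t*e^{5*t}, (1 - t)*e^{5*t}]]

A has Jordan form J = [[5, 1], [0, 5]] with A = PJP^{-1}, so e^{tA} = P e^{tJ} P^{-1}.

For a Jordan block J_k(λ), e^{tJ_k(λ)} = e^{λt} · (I + tN + t^2 N^2/2! + ... + t^{k-1} N^{k-1}/(k-1)!) where N is the nilpotent superdiagonal part.

Assembling the blocks and conjugating back gives the entries of e^{tA} as shown above.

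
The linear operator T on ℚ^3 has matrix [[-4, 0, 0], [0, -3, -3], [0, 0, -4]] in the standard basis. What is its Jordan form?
J = [[-4, 0, 0], [0, -4, 0], [0, 0, -3]]

The characteristic polynomial is det(xI - A) = (x + 3)(x + 4)^2, so the eigenvalues are -4 (algebraic multiplicity 2), -3 (algebraic multiplicity 1).

For λ = -4: rank(A + 4I) = 1. The eigenspace has dimension 3 - 1 = 2, so there are 2 Jordan blocks; the rank sequence gives block sizes [1, 1].

For λ = -3: algebraic multiplicity 1 gives one 1×1 block.

Assembling the blocks gives the Jordan form J above.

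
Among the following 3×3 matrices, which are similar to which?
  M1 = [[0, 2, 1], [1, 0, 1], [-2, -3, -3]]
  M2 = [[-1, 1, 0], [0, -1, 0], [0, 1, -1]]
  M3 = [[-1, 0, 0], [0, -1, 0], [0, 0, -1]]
Characteristic polynomials: χ_{M1} = (x + 1)^3, χ_{M2} = (x + 1)^3, χ_{M3} = (x + 1)^3.

{M1}: invariant factors (x + 1)^3.

{M2}: invariant factors x + 1, (x + 1)^2.

{M3}: invariant factors x + 1, x + 1, x + 1.

Matrices are similar if and only if their invariant-factor lists agree; the partition into similarity classes is {M1}, {M2}, {M3}.

3 classes: {M1}, {M2}, {M3}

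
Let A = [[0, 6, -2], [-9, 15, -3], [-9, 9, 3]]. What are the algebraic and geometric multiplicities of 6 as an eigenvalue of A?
The characteristic polynomial is (x - 6)^3, so the factor x - 6 appears with exponent 3: the algebraic multiplicity is 3.

rank(A - 6I) = 1, so the eigenspace has dimension 3 - 1 = 2: the geometric multiplicity is 2.

Since 2 < 3, A is not diagonalizable.

algebraic multiplicity 3, geometric multiplicity 2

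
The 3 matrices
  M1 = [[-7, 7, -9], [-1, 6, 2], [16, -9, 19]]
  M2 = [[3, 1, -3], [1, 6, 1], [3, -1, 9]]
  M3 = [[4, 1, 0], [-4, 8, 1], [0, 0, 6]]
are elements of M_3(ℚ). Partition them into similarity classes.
Characteristic polynomials: χ_{M1} = (x - 6)^3, χ_{M2} = (x - 6)^3, χ_{M3} = (x - 6)^3.

{M1, M2, M3}: invariant factors (x - 6)^3.

Matrices are similar if and only if their invariant-factor lists agree; the partition into similarity classes is {M1, M2, M3}.

1 class: {M1, M2, M3}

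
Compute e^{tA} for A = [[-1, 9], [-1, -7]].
e^{tA} = [[(3*t + 1)*e^{-4*t}, 9*t*e^{-4*t}], [-t*e^{-4*t}, (1 - 3*t)*e^{-4*t}]]

A has Jordan form J = [[-4, 1], [0, -4]] with A = PJP^{-1}, so e^{tA} = P e^{tJ} P^{-1}.

For a Jordan block J_k(λ), e^{tJ_k(λ)} = e^{λt} · (I + tN + t^2 N^2/2! + ... + t^{k-1} N^{k-1}/(k-1)!) where N is the nilpotent superdiagonal part.

Assembling the blocks and conjugating back gives the entries of e^{tA} as shown above.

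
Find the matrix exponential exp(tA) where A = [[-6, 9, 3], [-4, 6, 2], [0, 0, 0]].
A has Jordan form J = [[0, 1, 0], [0, 0, 0], [0, 0, 0]] with A = PJP^{-1}, so e^{tA} = P e^{tJ} P^{-1}.

For a Jordan block J_k(λ), e^{tJ_k(λ)} = e^{λt} · (I + tN + t^2 N^2/2! + ... + t^{k-1} N^{k-1}/(k-1)!) where N is the nilpotent superdiagonal part.

Assembling the blocks and conjugating back gives the entries of e^{tA} as shown above.

e^{tA} = [[1 - 6*t, 9*t, 3*t], [-4*t, 6*t + 1, 2*t], [0, 0, 1]]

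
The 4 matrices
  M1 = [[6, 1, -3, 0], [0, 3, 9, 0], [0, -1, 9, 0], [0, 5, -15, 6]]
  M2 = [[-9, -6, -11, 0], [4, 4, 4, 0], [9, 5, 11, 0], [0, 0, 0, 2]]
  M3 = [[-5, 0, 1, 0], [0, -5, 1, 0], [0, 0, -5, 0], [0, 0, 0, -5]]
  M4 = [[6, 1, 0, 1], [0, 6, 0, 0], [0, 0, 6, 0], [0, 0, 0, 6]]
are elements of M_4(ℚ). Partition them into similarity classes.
Characteristic polynomials: χ_{M1} = (x - 6)^4, χ_{M2} = (x - 2)^4, χ_{M3} = (x + 5)^4, χ_{M4} = (x - 6)^4.

{M1, M4}: invariant factors x - 6, x - 6, (x - 6)^2.

{M2}: invariant factors x - 2, (x - 2)^3.

{M3}: invariant factors x + 5, x + 5, (x + 5)^2.

Matrices are similar if and only if their invariant-factor lists agree; the partition into similarity classes is {M1, M4}, {M2}, {M3}.

3 classes: {M1, M4}, {M2}, {M3}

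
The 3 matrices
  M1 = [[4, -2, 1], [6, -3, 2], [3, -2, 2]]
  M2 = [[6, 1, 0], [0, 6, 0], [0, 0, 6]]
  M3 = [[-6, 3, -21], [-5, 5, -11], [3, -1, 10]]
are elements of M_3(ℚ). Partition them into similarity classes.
3 classes: {M1}, {M2}, {M3}

Characteristic polynomials: χ_{M1} = (x - 1)^3, χ_{M2} = (x - 6)^3, χ_{M3} = (x - 3)^3.

{M1}: invariant factors x - 1, (x - 1)^2.

{M2}: invariant factors x - 6, (x - 6)^2.

{M3}: invariant factors (x - 3)^3.

Matrices are similar if and only if their invariant-factor lists agree; the partition into similarity classes is {M1}, {M2}, {M3}.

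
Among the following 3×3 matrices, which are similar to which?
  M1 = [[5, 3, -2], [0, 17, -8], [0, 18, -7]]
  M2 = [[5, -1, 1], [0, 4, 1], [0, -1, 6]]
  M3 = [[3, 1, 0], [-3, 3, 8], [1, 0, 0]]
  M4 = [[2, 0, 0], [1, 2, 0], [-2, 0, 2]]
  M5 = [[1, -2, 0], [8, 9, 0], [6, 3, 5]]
Characteristic polynomials: χ_{M1} = (x - 5)^3, χ_{M2} = (x - 5)^3, χ_{M3} = (x - 2)^3, χ_{M4} = (x - 2)^3, χ_{M5} = (x - 5)^3.

{M1, M2, M5}: invariant factors x - 5, (x - 5)^2.

{M3}: invariant factors (x - 2)^3.

{M4}: invariant factors x - 2, (x - 2)^2.

Matrices are similar if and only if their invariant-factor lists agree; the partition into similarity classes is {M1, M2, M5}, {M3}, {M4}.

3 classes: {M1, M2, M5}, {M3}, {M4}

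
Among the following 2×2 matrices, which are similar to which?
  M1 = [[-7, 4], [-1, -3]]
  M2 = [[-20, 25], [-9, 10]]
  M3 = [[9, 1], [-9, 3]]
Characteristic polynomials: χ_{M1} = (x + 5)^2, χ_{M2} = (x + 5)^2, χ_{M3} = (x - 6)^2.

{M1, M2}: invariant factors (x + 5)^2.

{M3}: invariant factors (x - 6)^2.

Matrices are similar if and only if their invariant-factor lists agree; the partition into similarity classes is {M1, M2}, {M3}.

2 classes: {M1, M2}, {M3}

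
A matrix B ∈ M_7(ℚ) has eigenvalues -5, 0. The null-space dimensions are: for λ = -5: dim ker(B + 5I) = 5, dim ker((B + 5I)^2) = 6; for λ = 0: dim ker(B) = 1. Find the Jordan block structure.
Jordan blocks: (-5, 2), (-5, 1), (-5, 1), (-5, 1), (-5, 1), (0, 1)

λ = -5: successive nullity increments [5, 1] count blocks of size ≥ k; block sizes are [2, 1, 1, 1, 1].
λ = 0: successive nullity increments [1] count blocks of size ≥ k; block sizes are [1].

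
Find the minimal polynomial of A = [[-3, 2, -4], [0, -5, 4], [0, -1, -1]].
The characteristic polynomial factors as (x + 3)^3. The minimal polynomial is ∏(x - λ)^{k_λ} where k_λ is the size of the largest Jordan block at λ.

For λ = -3: rank(A + 3I) = 1, and the largest Jordan block has size 2 (the smallest k with rank((A + 3I)^k) = rank((A + 3I)^(k+1))).

So m_A(x) = (x + 3)^2.

m_A(x) = (x + 3)^2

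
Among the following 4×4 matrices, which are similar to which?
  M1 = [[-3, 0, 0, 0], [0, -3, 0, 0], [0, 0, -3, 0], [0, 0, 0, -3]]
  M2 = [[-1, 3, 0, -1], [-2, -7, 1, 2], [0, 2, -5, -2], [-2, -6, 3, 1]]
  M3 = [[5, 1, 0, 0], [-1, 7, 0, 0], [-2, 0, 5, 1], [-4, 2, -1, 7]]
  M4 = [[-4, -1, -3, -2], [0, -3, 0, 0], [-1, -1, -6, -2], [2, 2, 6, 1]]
Characteristic polynomials: χ_{M1} = (x + 3)^4, χ_{M2} = (x + 3)^4, χ_{M3} = (x - 6)^4, χ_{M4} = (x + 3)^4.

{M1}: invariant factors x + 3, x + 3, x + 3, x + 3.

{M2}: invariant factors (x + 3)^2, (x + 3)^2.

{M3}: invariant factors (x - 6)^2, (x - 6)^2.

{M4}: invariant factors x + 3, x + 3, (x + 3)^2.

Matrices are similar if and only if their invariant-factor lists agree; the partition into similarity classes is {M1}, {M2}, {M3}, {M4}.

4 classes: {M1}, {M2}, {M3}, {M4}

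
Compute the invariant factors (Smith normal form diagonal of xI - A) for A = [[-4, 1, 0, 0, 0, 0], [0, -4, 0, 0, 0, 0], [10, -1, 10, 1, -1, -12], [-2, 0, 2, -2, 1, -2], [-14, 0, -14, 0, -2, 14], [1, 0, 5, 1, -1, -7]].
(x - 5)(x + 2)^3(x + 4)^2

The Jordan structure of A has elementary divisors (x + 4)^2, (x + 2)^3, (x - 5). Arranging the block sizes at each eigenvalue in decreasing order and taking row products gives the invariant factors.

Invariant factors (smallest first, each dividing the next): (x - 5)(x + 2)^3(x + 4)^2.

Check: the last factor (x - 5)(x + 2)^3(x + 4)^2 is the minimal polynomial, and the product (x - 5)(x + 2)^3(x + 4)^2 is the characteristic polynomial.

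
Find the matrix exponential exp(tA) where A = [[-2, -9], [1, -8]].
e^{tA} = [[(3*t + 1)*e^{-5*t}, -9*t*e^{-5*t}], [t*e^{-5*t}, (1 - 3*t)*e^{-5*t}]]

A has Jordan form J = [[-5, 1], [0, -5]] with A = PJP^{-1}, so e^{tA} = P e^{tJ} P^{-1}.

For a Jordan block J_k(λ), e^{tJ_k(λ)} = e^{λt} · (I + tN + t^2 N^2/2! + ... + t^{k-1} N^{k-1}/(k-1)!) where N is the nilpotent superdiagonal part.

Assembling the blocks and conjugating back gives the entries of e^{tA} as shown above.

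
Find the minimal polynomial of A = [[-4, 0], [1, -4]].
The characteristic polynomial factors as (x + 4)^2. The minimal polynomial is ∏(x - λ)^{k_λ} where k_λ is the size of the largest Jordan block at λ.

For λ = -4: rank(A + 4I) = 1, and the largest Jordan block has size 2 (the smallest k with rank((A + 4I)^k) = rank((A + 4I)^(k+1))).

So m_A(x) = (x + 4)^2.

m_A(x) = (x + 4)^2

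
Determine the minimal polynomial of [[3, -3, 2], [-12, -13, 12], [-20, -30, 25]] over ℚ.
The characteristic polynomial factors as (x - 5)^3. The minimal polynomial is ∏(x - λ)^{k_λ} where k_λ is the size of the largest Jordan block at λ.

For λ = 5: rank(A - 5I) = 1, and the largest Jordan block has size 2 (the smallest k with rank((A - 5I)^k) = rank((A - 5I)^(k+1))).

So m_A(x) = (x - 5)^2.

m_A(x) = (x - 5)^2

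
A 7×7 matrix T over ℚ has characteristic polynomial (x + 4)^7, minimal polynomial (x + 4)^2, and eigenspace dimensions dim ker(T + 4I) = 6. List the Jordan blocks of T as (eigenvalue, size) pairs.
Jordan blocks: (-4, 2), (-4, 1), (-4, 1), (-4, 1), (-4, 1), (-4, 1)

λ = -4: algebraic multiplicity 7 (exponent in χ_T), largest block size 2 (exponent in m_T), 6 blocks (geometric multiplicity). These force block sizes [2, 1, 1, 1, 1, 1].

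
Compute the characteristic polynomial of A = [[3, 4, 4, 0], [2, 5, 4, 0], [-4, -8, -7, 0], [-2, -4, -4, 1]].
xI - A = [[x - 3, -4, -4, 0], [-2, x - 5, -4, 0], [4, 8, x + 7, 0], [2, 4, 4, x - 1]].

Expanding det(xI - A) along the first row:
det(xI - A) = + (x - 3)·det([[x - 5, -4, 0], [8, x + 7, 0], [4, 4, x - 1]]) - (-4)·det([[-2, -4, 0], [4, x + 7, 0], [2, 4, x - 1]]) + (-4)·det([[-2, x - 5, 0], [4, 8, 0], [2, 4, x - 1]]) - (0)·det([[-2, x - 5, -4], [4, 8, x + 7], [2, 4, 4]]).

Evaluating gives χ_A(x) = x^4 - 2x^3 + 2x - 1 = (x - 1)^3(x + 1).

χ_A(x) = (x - 1)^3(x + 1)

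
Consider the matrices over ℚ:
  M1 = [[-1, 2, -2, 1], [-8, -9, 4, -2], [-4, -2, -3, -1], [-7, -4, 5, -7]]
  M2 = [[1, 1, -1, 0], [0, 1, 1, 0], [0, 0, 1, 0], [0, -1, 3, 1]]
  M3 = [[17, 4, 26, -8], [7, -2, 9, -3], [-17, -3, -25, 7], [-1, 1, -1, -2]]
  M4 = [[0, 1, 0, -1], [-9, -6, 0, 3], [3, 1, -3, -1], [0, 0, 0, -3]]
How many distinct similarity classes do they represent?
Characteristic polynomials: χ_{M1} = (x + 5)^4, χ_{M2} = (x - 1)^4, χ_{M3} = (x + 3)^4, χ_{M4} = (x + 3)^4.

{M1}: invariant factors x + 5, (x + 5)^3.

{M2}: invariant factors x - 1, (x - 1)^3.

{M3}: invariant factors x + 3, (x + 3)^3.

{M4}: invariant factors x + 3, x + 3, (x + 3)^2.

Matrices are similar if and only if their invariant-factor lists agree; the partition into similarity classes is {M1}, {M2}, {M3}, {M4}.

4 classes: {M1}, {M2}, {M3}, {M4}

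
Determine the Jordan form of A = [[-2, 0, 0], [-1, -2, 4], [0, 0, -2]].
The characteristic polynomial is det(xI - A) = (x + 2)^3, so the eigenvalues are -2 (algebraic multiplicity 3).

For λ = -2: rank(A + 2I) = 1, rank((A + 2I)^2) = 0. The eigenspace has dimension 3 - 1 = 2, so there are 2 Jordan blocks; the rank sequence gives block sizes [2, 1].

Assembling the blocks gives the Jordan form J above.

J = [[-2, 1, 0], [0, -2, 0], [0, 0, -2]]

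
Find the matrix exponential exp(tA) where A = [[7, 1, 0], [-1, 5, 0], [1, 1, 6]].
A has Jordan form J = [[6, 1, 0], [0, 6, 0], [0, 0, 6]] with A = PJP^{-1}, so e^{tA} = P e^{tJ} P^{-1}.

For a Jordan block J_k(λ), e^{tJ_k(λ)} = e^{λt} · (I + tN + t^2 N^2/2! + ... + t^{k-1} N^{k-1}/(k-1)!) where N is the nilpotent superdiagonal part.

Assembling the blocks and conjugating back gives the entries of e^{tA} as shown above.

e^{tA} = [[(t + 1)*e^{6*t}, t*e^{6*t}, 0], [-t*e^{6*t}, (1 - t)*e^{6*t}, 0], [t*e^{6*t}, t*e^{6*t}, e^{6*t}]]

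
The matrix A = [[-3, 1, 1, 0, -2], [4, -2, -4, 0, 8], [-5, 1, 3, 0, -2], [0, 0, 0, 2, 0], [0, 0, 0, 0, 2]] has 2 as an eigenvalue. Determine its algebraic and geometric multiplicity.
algebraic multiplicity 3, geometric multiplicity 3

The characteristic polynomial is (x - 2)^3(x + 2)^2, so the factor x - 2 appears with exponent 3: the algebraic multiplicity is 3.

rank(A - 2I) = 2, so the eigenspace has dimension 5 - 2 = 3: the geometric multiplicity is 3.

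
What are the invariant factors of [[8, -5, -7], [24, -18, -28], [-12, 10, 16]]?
x - 2, (x - 2)^2

The Jordan structure of A has elementary divisors (x - 2)^2, (x - 2). Arranging the block sizes at each eigenvalue in decreasing order and taking row products gives the invariant factors.

Invariant factors (smallest first, each dividing the next): x - 2, (x - 2)^2.

Check: the last factor (x - 2)^2 is the minimal polynomial, and the product (x - 2)^3 is the characteristic polynomial.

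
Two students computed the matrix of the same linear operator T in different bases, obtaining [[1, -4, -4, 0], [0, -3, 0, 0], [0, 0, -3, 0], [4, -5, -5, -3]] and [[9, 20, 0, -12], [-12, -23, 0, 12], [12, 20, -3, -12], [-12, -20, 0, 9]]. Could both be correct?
No.

Both have characteristic polynomial (x - 1)(x + 3)^3, but the minimal polynomial of A is (x - 1)(x + 3)^2 while the minimal polynomial of B is (x - 1)(x + 3). The minimal polynomial is a similarity invariant, so A and B are not similar.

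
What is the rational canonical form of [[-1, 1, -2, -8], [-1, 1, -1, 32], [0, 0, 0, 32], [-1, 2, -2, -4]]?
The invariant factors of A (the non-unit diagonal entries of the Smith normal form of xI - A over ℚ[x]) are (x + 2)(x + 4)(x^2 - 2x - 4), each dividing the next. The characteristic polynomial is their product, (x + 2)(x + 4)(x^2 - 2x - 4).

The rational canonical form is the block-diagonal matrix of companion matrices C(f_i):
R = [[0, 0, 0, 32], [1, 0, 0, 40], [0, 1, 0, 8], [0, 0, 1, -4]].

Note the characteristic polynomial does not split into linear factors over ℚ, so A has no Jordan form over ℚ; the rational canonical form exists over any field.

R = [[0, 0, 0, 32], [1, 0, 0, 40], [0, 1, 0, 8], [0, 0, 1, -4]]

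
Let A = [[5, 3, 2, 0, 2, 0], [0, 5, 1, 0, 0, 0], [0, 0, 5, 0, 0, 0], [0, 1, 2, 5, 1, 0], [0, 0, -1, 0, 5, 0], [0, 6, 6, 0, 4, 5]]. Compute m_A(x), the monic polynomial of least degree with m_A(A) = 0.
The characteristic polynomial factors as (x - 5)^6. The minimal polynomial is ∏(x - λ)^{k_λ} where k_λ is the size of the largest Jordan block at λ.

For λ = 5: rank(A - 5I) = 3, and the largest Jordan block has size 3 (the smallest k with rank((A - 5I)^k) = rank((A - 5I)^(k+1))).

So m_A(x) = (x - 5)^3.

m_A(x) = (x - 5)^3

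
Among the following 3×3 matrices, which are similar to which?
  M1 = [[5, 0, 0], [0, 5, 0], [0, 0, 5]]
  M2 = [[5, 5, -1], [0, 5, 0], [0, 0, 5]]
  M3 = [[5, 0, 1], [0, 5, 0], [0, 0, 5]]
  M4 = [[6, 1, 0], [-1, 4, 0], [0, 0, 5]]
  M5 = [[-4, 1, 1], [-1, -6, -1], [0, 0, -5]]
3 classes: {M1}, {M2, M3, M4}, {M5}

Characteristic polynomials: χ_{M1} = (x - 5)^3, χ_{M2} = (x - 5)^3, χ_{M3} = (x - 5)^3, χ_{M4} = (x - 5)^3, χ_{M5} = (x + 5)^3.

{M1}: invariant factors x - 5, x - 5, x - 5.

{M2, M3, M4}: invariant factors x - 5, (x - 5)^2.

{M5}: invariant factors x + 5, (x + 5)^2.

Matrices are similar if and only if their invariant-factor lists agree; the partition into similarity classes is {M1}, {M2, M3, M4}, {M5}.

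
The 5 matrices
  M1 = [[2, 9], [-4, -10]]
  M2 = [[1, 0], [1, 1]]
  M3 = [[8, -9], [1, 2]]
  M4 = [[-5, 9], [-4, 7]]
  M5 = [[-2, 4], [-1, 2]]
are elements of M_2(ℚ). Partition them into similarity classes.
4 classes: {M1}, {M2, M4}, {M3}, {M5}

Characteristic polynomials: χ_{M1} = (x + 4)^2, χ_{M2} = (x - 1)^2, χ_{M3} = (x - 5)^2, χ_{M4} = (x - 1)^2, χ_{M5} = x^2.

{M1}: invariant factors (x + 4)^2.

{M2, M4}: invariant factors (x - 1)^2.

{M3}: invariant factors (x - 5)^2.

{M5}: invariant factors x^2.

Matrices are similar if and only if their invariant-factor lists agree; the partition into similarity classes is {M1}, {M2, M4}, {M3}, {M5}.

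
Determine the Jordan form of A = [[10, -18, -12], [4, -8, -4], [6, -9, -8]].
The characteristic polynomial is det(xI - A) = (x + 2)^3, so the eigenvalues are -2 (algebraic multiplicity 3).

For λ = -2: rank(A + 2I) = 1, rank((A + 2I)^2) = 0. The eigenspace has dimension 3 - 1 = 2, so there are 2 Jordan blocks; the rank sequence gives block sizes [2, 1].

Assembling the blocks gives the Jordan form J above.

J = [[-2, 1, 0], [0, -2, 0], [0, 0, -2]]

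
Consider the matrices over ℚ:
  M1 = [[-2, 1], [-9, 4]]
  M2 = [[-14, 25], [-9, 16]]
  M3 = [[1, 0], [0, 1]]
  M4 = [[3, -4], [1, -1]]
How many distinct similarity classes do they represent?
2 classes: {M1, M2, M4}, {M3}

Characteristic polynomials: χ_{M1} = (x - 1)^2, χ_{M2} = (x - 1)^2, χ_{M3} = (x - 1)^2, χ_{M4} = (x - 1)^2.

{M1, M2, M4}: invariant factors (x - 1)^2.

{M3}: invariant factors x - 1, x - 1.

Matrices are similar if and only if their invariant-factor lists agree; the partition into similarity classes is {M1, M2, M4}, {M3}.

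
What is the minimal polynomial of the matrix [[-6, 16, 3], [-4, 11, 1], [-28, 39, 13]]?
The characteristic polynomial factors as (x - 6)^3. The minimal polynomial is ∏(x - λ)^{k_λ} where k_λ is the size of the largest Jordan block at λ.

For λ = 6: rank(A - 6I) = 2, and the largest Jordan block has size 3 (the smallest k with rank((A - 6I)^k) = rank((A - 6I)^(k+1))).

So m_A(x) = (x - 6)^3.

m_A(x) = (x - 6)^3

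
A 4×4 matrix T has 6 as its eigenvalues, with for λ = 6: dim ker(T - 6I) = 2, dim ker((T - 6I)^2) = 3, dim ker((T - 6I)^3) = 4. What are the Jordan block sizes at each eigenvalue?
λ = 6: successive nullity increments [2, 1, 1] count blocks of size ≥ k; block sizes are [3, 1].

Jordan blocks: (6, 3), (6, 1)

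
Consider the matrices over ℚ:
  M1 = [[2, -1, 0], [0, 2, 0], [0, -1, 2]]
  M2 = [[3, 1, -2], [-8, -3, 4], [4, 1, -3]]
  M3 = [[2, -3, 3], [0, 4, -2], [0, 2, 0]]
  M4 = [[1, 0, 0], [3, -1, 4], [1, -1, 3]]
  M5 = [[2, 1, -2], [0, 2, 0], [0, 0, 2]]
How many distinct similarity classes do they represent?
3 classes: {M1, M3, M5}, {M2}, {M4}

Characteristic polynomials: χ_{M1} = (x - 2)^3, χ_{M2} = (x + 1)^3, χ_{M3} = (x - 2)^3, χ_{M4} = (x - 1)^3, χ_{M5} = (x - 2)^3.

{M1, M3, M5}: invariant factors x - 2, (x - 2)^2.

{M2}: invariant factors x + 1, (x + 1)^2.

{M4}: invariant factors (x - 1)^3.

Matrices are similar if and only if their invariant-factor lists agree; the partition into similarity classes is {M1, M3, M5}, {M2}, {M4}.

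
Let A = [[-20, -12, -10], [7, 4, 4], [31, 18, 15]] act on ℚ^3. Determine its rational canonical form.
The invariant factors of A (the non-unit diagonal entries of the Smith normal form of xI - A over ℚ[x]) are (x + 2)(x^2 - x + 4), each dividing the next. The characteristic polynomial is their product, (x + 2)(x^2 - x + 4).

The rational canonical form is the block-diagonal matrix of companion matrices C(f_i):
R = [[0, 0, -8], [1, 0, -2], [0, 1, -1]].

Note the characteristic polynomial does not split into linear factors over ℚ, so A has no Jordan form over ℚ; the rational canonical form exists over any field.

R = [[0, 0, -8], [1, 0, -2], [0, 1, -1]]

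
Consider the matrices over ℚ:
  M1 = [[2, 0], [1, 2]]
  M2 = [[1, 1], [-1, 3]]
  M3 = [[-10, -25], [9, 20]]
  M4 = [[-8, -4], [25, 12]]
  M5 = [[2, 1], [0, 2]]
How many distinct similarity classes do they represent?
2 classes: {M1, M2, M4, M5}, {M3}

Characteristic polynomials: χ_{M1} = (x - 2)^2, χ_{M2} = (x - 2)^2, χ_{M3} = (x - 5)^2, χ_{M4} = (x - 2)^2, χ_{M5} = (x - 2)^2.

{M1, M2, M4, M5}: invariant factors (x - 2)^2.

{M3}: invariant factors (x - 5)^2.

Matrices are similar if and only if their invariant-factor lists agree; the partition into similarity classes is {M1, M2, M4, M5}, {M3}.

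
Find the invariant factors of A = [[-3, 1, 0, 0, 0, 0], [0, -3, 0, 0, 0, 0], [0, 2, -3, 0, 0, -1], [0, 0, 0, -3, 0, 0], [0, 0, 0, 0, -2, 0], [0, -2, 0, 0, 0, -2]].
The Jordan structure of A has elementary divisors (x + 3)^2, (x + 3), (x + 3), (x + 2), (x + 2). Arranging the block sizes at each eigenvalue in decreasing order and taking row products gives the invariant factors.

Invariant factors (smallest first, each dividing the next): x + 3, (x + 2)(x + 3), (x + 2)(x + 3)^2.

Check: the last factor (x + 2)(x + 3)^2 is the minimal polynomial, and the product (x + 2)^2(x + 3)^4 is the characteristic polynomial.

x + 3, (x + 2)(x + 3), (x + 2)(x + 3)^2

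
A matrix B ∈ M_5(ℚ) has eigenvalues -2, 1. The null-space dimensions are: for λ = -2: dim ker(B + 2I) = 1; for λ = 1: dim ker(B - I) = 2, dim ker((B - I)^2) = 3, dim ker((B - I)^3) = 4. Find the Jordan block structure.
λ = -2: successive nullity increments [1] count blocks of size ≥ k; block sizes are [1].
λ = 1: successive nullity increments [2, 1, 1] count blocks of size ≥ k; block sizes are [3, 1].

Jordan blocks: (-2, 1), (1, 3), (1, 1)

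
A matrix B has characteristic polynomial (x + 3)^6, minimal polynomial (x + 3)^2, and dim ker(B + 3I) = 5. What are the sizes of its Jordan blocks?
Jordan blocks: (-3, 2), (-3, 1), (-3, 1), (-3, 1), (-3, 1)

λ = -3: algebraic multiplicity 6 (exponent in χ_B), largest block size 2 (exponent in m_B), 5 blocks (geometric multiplicity). These force block sizes [2, 1, 1, 1, 1].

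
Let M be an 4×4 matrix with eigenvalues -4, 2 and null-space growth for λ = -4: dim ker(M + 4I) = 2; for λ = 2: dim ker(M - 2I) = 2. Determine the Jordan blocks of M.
Jordan blocks: (-4, 1), (-4, 1), (2, 1), (2, 1)

λ = -4: successive nullity increments [2] count blocks of size ≥ k; block sizes are [1, 1].
λ = 2: successive nullity increments [2] count blocks of size ≥ k; block sizes are [1, 1].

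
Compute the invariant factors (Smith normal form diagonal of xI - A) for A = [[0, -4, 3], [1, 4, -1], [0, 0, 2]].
The Jordan structure of A has elementary divisors (x - 2)^3. Arranging the block sizes at each eigenvalue in decreasing order and taking row products gives the invariant factors.

Invariant factors (smallest first, each dividing the next): (x - 2)^3.

Check: the last factor (x - 2)^3 is the minimal polynomial, and the product (x - 2)^3 is the characteristic polynomial.

(x - 2)^3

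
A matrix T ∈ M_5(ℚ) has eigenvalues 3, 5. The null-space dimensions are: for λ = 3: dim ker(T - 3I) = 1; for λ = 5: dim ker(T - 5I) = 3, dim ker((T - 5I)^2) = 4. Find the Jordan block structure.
Jordan blocks: (3, 1), (5, 2), (5, 1), (5, 1)

λ = 3: successive nullity increments [1] count blocks of size ≥ k; block sizes are [1].
λ = 5: successive nullity increments [3, 1] count blocks of size ≥ k; block sizes are [2, 1, 1].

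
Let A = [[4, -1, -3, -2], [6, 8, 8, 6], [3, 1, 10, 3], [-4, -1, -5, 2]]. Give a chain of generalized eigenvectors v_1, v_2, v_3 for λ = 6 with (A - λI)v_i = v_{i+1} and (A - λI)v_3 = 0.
We seek v_1 ∈ ker((A - 6I)^3) \ ker((A - 6I)^2), then set v_{i+1} = (A - 6I) v_i.

One such chain is v_1 = [[2, -1, -1, 0]]^T, v_2 = [[0, 2, 1, -2]]^T, v_3 = [[-1, 0, 0, 1]]^T. Check: (A - 6I) v_3 = [[0, 0, 0, 0]]^T = 0.

v_1 = [[2, -1, -1, 0]]^T, v_2 = [[0, 2, 1, -2]]^T, v_3 = [[-1, 0, 0, 1]]^T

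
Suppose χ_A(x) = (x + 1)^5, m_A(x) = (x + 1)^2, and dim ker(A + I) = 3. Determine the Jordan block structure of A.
Jordan blocks: (-1, 2), (-1, 2), (-1, 1)

λ = -1: algebraic multiplicity 5 (exponent in χ_A), largest block size 2 (exponent in m_A), 3 blocks (geometric multiplicity). These force block sizes [2, 2, 1].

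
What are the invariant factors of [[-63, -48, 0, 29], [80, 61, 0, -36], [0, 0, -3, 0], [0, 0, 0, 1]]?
x + 3, (x - 1)^2(x + 3)

The Jordan structure of A has elementary divisors (x + 3), (x + 3), (x - 1)^2. Arranging the block sizes at each eigenvalue in decreasing order and taking row products gives the invariant factors.

Invariant factors (smallest first, each dividing the next): x + 3, (x - 1)^2(x + 3).

Check: the last factor (x - 1)^2(x + 3) is the minimal polynomial, and the product (x - 1)^2(x + 3)^2 is the characteristic polynomial.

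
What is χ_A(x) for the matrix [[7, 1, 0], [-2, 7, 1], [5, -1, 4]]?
xI - A = [[x - 7, -1, 0], [2, x - 7, -1], [-5, 1, x - 4]].

Expanding det(xI - A) along the first row:
det(xI - A) = + (x - 7)·det([[x - 7, -1], [1, x - 4]]) - (-1)·det([[2, -1], [-5, x - 4]]) + (0)·det([[2, x - 7], [-5, 1]]).

Evaluating gives χ_A(x) = x^3 - 18x^2 + 108x - 216 = (x - 6)^3.

χ_A(x) = (x - 6)^3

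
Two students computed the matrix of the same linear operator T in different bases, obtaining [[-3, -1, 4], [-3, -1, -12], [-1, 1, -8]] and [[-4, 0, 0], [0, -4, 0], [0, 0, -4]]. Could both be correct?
No.

Both have characteristic polynomial (x + 4)^3, but the minimal polynomial of A is (x + 4)^2 while the minimal polynomial of B is x + 4. The minimal polynomial is a similarity invariant, so A and B are not similar.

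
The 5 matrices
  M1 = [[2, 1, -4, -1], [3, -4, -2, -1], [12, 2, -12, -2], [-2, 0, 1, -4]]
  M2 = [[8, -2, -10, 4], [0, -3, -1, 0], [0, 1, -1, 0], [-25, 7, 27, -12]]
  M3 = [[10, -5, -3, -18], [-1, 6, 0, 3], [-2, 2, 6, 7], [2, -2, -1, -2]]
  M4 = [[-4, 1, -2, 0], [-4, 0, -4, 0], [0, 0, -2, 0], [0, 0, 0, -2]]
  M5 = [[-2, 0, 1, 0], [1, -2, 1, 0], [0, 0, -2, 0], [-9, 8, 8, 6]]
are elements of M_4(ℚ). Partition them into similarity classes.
Characteristic polynomials: χ_{M1} = (x + 4)^2(x + 5)^2, χ_{M2} = (x + 2)^4, χ_{M3} = (x - 5)^4, χ_{M4} = (x + 2)^4, χ_{M5} = (x - 6)(x + 2)^3.

{M1}: invariant factors (x + 4)^2(x + 5)^2.

{M2}: invariant factors (x + 2)^2, (x + 2)^2.

{M3}: invariant factors (x - 5)^2, (x - 5)^2.

{M4}: invariant factors x + 2, x + 2, (x + 2)^2.

{M5}: invariant factors (x - 6)(x + 2)^3.

Matrices are similar if and only if their invariant-factor lists agree; the partition into similarity classes is {M1}, {M2}, {M3}, {M4}, {M5}.

5 classes: {M1}, {M2}, {M3}, {M4}, {M5}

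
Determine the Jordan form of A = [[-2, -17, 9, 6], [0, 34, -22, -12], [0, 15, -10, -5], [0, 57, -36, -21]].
J = [[-2, 1, 0, 0], [0, -2, 0, 0], [0, 0, 0, 0], [0, 0, 0, 5]]

The characteristic polynomial is det(xI - A) = x(x - 5)(x + 2)^2, so the eigenvalues are -2 (algebraic multiplicity 2), 0 (algebraic multiplicity 1), 5 (algebraic multiplicity 1).

For λ = -2: rank(A + 2I) = 3, rank((A + 2I)^2) = 2. The eigenspace has dimension 4 - 3 = 1, so there is 1 Jordan block; the rank sequence gives block sizes [2].

For λ = 0: algebraic multiplicity 1 gives one 1×1 block.

For λ = 5: algebraic multiplicity 1 gives one 1×1 block.

Assembling the blocks gives the Jordan form J above.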